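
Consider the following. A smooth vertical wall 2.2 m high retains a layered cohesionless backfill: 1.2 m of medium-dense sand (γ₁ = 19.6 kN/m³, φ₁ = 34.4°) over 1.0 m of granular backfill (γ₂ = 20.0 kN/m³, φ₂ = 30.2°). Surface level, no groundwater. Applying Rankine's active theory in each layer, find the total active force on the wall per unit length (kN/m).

K_a1 = tan²(45°−34.4°/2) = 0.2780; K_a2 = tan²(45°−30.2°/2) = 0.3307.
Layer 1: σ at base = K_a1 γ₁ h₁ = 6.538 kPa; P₁ = ½×6.538×1.2 = 3.923.
Layer 2: σ_v at top = γ₁h₁ = 23.52; σ_h top = K_a2×23.52 = 7.777; σ_h base = K_a2×(23.52+20.0×1.0) = 14.39.
P₂ = ½(7.777+14.39)×1.0 = 11.08. Total P_a = 3.923+11.08 = 15.01 kN/m.

15.0 kN/m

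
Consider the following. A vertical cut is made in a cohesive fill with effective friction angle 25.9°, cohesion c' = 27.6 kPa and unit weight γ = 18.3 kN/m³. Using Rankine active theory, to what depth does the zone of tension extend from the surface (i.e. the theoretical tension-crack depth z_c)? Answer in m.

K_a = tan²(45° − 25.9°/2) = 0.3920; √K_a = 0.6261.
The active pressure is zero where K_a γ z = 2c√K_a, so z_c = 2c/(γ√K_a) = 2×27.6/(18.3×0.6261) = 4.818 m.

4.82 m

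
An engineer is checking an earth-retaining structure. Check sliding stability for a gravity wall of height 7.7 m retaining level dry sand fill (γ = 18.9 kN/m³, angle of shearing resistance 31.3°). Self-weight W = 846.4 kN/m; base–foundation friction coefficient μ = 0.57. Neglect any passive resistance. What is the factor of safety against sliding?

K_a = tan²(45° − 31.3°/2) = 0.3162.
P_a = ½K_aγH² = 0.5×0.3162×18.9×7.7² = 177.2 kN/m, acting at H/3 = 2.567 m above the base.
FS_sliding = μW / P_a = 0.57×846.4 / 177.2 = 2.723.

2.72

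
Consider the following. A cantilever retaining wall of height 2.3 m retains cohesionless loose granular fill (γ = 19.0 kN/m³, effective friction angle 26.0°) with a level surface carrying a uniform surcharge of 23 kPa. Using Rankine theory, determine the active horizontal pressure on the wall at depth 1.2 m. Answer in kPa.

K_a = (1 − sin φ)/(1 + sin φ) = 0.3905.
σ_v = γz + q = 19.0 × 1.2 + 23 = 45.80 kPa.
σ_h = K_a σ_v = 0.3905 × 45.80 = 17.88 kPa.

17.9 kPa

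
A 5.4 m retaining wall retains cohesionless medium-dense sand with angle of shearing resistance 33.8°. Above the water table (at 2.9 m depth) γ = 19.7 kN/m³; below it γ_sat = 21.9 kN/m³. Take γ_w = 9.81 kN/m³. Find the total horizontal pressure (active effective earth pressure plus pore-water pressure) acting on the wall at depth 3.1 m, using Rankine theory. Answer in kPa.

18.9 kPa

K_a = (1 − sin φ)/(1 + sin φ) = 0.2851.
γ' = 21.9 − 9.81 = 12.09 kN/m³.
Effective vertical stress at 3.1 m: σ'_v = 19.7×2.9 + 12.09×0.200 = 59.55 kPa.
σ'_h = K_a σ'_v = 0.2851 × 59.55 = 16.98 kPa; u = γ_w × 0.200 = 1.962 kPa.
Total σ_h = 16.98 + 1.962 = 18.94 kPa.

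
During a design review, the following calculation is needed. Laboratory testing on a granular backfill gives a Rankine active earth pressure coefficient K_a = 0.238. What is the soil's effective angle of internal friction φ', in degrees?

K_a = tan²(45° − φ/2) ⇒ 45° − φ/2 = arctan(√0.238) = 26.01°.
φ = 2(45° − 26.01°) = 37.99°.

38.0°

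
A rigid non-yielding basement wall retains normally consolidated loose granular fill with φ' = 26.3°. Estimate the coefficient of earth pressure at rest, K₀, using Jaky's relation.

K₀ = 1 − sin φ' = 1 − sin 26.3° = 0.5569.

0.557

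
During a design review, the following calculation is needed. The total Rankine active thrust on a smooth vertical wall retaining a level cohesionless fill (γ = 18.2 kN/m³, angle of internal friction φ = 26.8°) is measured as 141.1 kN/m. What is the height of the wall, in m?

K_a = 0.3785. P_a = ½ K_a γ H² ⇒ H = √(2P_a/(K_a γ)).
H = √(2×141.1/(0.3785×18.2)) = 6.401 m.

6.40 m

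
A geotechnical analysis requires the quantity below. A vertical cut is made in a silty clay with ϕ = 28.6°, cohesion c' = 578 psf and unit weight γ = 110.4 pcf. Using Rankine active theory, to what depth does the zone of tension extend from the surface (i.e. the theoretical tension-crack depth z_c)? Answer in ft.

K_a = tan²(45° − 28.6°/2) = 0.3525; √K_a = 0.5938.
The active pressure is zero where K_a γ z = 2c√K_a, so z_c = 2c/(γ√K_a) = 2×578/(110.4×0.5938) = 17.64 ft.

17.6 ft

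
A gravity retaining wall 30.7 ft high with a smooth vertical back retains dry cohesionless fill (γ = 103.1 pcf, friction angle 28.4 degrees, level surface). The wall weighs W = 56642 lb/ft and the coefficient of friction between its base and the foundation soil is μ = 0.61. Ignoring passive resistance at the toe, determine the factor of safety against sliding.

K_a = tan²(45° − 28.4°/2) = 0.3554.
P_a = ½K_aγH² = 0.5×0.3554×103.1×30.7² = 17270 lb/ft, acting at H/3 = 10.23 ft above the base.
FS_sliding = μW / P_a = 0.61×56642 / 17270 = 2.001.

2.00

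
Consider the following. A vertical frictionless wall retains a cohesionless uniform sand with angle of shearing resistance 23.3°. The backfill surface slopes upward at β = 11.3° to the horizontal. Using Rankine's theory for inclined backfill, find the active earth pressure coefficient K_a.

0.472

K_a = cos β · (cos β − √(cos²β − cos²φ)) / (cos β + √(cos²β − cos²φ)).
cos β = 0.9806, cos φ = 0.9184, √(cos²β − cos²φ) = 0.3436.
K_a = 0.9806 × (0.9806 − 0.3436)/(0.9806 + 0.3436) = 0.4717.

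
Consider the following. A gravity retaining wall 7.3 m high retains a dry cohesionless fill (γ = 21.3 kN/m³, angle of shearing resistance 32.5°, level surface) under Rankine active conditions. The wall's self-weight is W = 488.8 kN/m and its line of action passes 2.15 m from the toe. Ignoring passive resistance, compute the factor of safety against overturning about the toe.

K_a = tan²(45° − 32.5°/2) = 0.3010.
P_a = ½K_aγH² = 0.5×0.3010×21.3×7.3² = 170.8 kN/m, acting at H/3 = 2.433 m above the base.
Overturning moment M_o = P_a × H/3 = 170.8 × 2.433 = 415.7.
Resisting moment M_r = W × 2.15 = 488.8 × 2.15 = 1051.
FS_overturning = M_r/M_o = 1051/415.7 = 2.528.

2.53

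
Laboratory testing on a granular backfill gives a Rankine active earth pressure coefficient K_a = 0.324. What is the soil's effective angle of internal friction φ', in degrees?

30.7°

K_a = tan²(45° − φ/2) ⇒ 45° − φ/2 = arctan(√0.324) = 29.65°.
φ = 2(45° − 29.65°) = 30.70°.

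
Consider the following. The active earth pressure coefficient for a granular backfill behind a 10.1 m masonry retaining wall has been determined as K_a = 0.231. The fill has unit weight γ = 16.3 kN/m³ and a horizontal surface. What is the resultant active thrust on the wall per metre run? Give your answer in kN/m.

P = ½ K_a γ H² = 0.5 × 0.231 × 16.3 × 10.1² = 192.0 kN/m.

192 kN/m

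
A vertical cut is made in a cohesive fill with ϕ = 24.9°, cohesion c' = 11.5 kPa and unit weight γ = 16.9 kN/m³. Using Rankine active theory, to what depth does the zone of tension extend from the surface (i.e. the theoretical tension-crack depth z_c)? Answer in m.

K_a = tan²(45° − 24.9°/2) = 0.4074; √K_a = 0.6383.
The active pressure is zero where K_a γ z = 2c√K_a, so z_c = 2c/(γ√K_a) = 2×11.5/(16.9×0.6383) = 2.132 m.

2.13 m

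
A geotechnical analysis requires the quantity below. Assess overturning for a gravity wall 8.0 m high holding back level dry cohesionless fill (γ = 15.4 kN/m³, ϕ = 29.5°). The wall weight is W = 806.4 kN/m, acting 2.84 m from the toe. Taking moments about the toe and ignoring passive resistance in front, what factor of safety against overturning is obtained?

K_a = tan²(45° − 29.5°/2) = 0.3401.
P_a = ½K_aγH² = 0.5×0.3401×15.4×8.0² = 167.6 kN/m, acting at H/3 = 2.667 m above the base.
Overturning moment M_o = P_a × H/3 = 167.6 × 2.667 = 446.9.
Resisting moment M_r = W × 2.84 = 806.4 × 2.84 = 2290.
FS_overturning = M_r/M_o = 2290/446.9 = 5.124.

5.12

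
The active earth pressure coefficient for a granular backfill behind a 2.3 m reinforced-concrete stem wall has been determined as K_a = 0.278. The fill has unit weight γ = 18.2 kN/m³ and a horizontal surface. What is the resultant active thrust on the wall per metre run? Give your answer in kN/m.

13.4 kN/m

P = ½ K_a γ H² = 0.5 × 0.278 × 18.2 × 2.3² = 13.38 kN/m.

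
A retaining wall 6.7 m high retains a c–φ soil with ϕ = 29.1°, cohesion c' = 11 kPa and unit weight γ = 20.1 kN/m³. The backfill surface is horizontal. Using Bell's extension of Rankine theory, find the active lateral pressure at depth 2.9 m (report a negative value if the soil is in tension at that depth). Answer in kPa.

K_a = (1 − sin φ)/(1 + sin φ) = 0.3456.
σ_a = K_a γ z − 2c√K_a = 0.3456×20.1×2.9 − 2×11×0.5879 = 7.211 kPa.

7.21 kPa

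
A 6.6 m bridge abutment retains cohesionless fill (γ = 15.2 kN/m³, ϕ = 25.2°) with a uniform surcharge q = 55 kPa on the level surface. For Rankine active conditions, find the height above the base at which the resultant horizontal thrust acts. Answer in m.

K_a = 0.4027.
Triangular part P₁ = ½K_aγH² = 133.3 at H/3 = 2.200 m; rectangular part P₂ = K_a q H = 146.2 at H/2 = 3.300 m.
ȳ = (P₁·2.200 + P₂·3.300)/(P₁+P₂) = 2.775 m.

2.78 m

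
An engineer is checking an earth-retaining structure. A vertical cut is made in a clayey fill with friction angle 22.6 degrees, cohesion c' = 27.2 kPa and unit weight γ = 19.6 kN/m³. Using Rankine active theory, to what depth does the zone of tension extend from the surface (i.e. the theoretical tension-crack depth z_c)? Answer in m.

4.16 m

K_a = tan²(45° − 22.6°/2) = 0.4448; √K_a = 0.6669.
The active pressure is zero where K_a γ z = 2c√K_a, so z_c = 2c/(γ√K_a) = 2×27.2/(19.6×0.6669) = 4.162 m.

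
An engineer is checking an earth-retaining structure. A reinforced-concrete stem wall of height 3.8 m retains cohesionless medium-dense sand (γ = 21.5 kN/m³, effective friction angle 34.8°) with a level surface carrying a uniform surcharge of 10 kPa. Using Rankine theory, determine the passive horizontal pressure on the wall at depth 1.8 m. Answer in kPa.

178 kPa

K_p = (1 + sin φ)/(1 − sin φ) = 3.659.
σ_v = γz + q = 21.5 × 1.8 + 10 = 48.70 kPa.
σ_h = K_p σ_v = 3.659 × 48.70 = 178.2 kPa.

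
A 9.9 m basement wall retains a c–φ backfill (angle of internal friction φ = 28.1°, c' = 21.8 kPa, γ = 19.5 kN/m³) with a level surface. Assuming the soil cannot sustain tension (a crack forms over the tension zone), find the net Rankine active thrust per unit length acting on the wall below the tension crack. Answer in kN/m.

134 kN/m

K_a = 0.3596; √K_a = 0.5997.
Tension-crack depth z_c = 2c/(γ√K_a) = 2×21.8/(19.5×0.5997) = 3.729 m.
σ_a at base = K_a γ H − 2c√K_a = 0.3596×19.5×9.9 − 2×21.8×0.5997 = 43.28 kPa.
P_a = ½ × 43.28 × (H − z_c) = 0.5×43.28×6.171 = 133.5 kN/m.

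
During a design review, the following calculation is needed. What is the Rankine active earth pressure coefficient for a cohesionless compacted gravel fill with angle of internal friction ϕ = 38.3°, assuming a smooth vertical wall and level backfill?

K_a = tan²(45° − φ/2) = tan²(25.85°) = 0.2347.

0.235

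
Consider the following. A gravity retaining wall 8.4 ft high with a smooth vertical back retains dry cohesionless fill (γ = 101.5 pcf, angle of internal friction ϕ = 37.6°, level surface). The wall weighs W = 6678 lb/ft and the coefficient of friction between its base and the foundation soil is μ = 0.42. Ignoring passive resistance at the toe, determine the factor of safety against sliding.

3.23

K_a = tan²(45° − 37.6°/2) = 0.2421.
P_a = ½K_aγH² = 0.5×0.2421×101.5×8.4² = 867.0 lb/ft, acting at H/3 = 2.800 ft above the base.
FS_sliding = μW / P_a = 0.42×6678 / 867.0 = 3.235.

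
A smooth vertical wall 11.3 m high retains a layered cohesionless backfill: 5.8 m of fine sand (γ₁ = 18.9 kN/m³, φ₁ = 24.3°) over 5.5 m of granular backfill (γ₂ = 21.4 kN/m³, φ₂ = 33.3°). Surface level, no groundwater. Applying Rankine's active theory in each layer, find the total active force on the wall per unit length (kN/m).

K_a1 = tan²(45°−24.3°/2) = 0.4169; K_a2 = tan²(45°−33.3°/2) = 0.2911.
Layer 1: σ at base = K_a1 γ₁ h₁ = 45.70 kPa; P₁ = ½×45.70×5.8 = 132.5.
Layer 2: σ_v at top = γ₁h₁ = 109.6; σ_h top = K_a2×109.6 = 31.91; σ_h base = K_a2×(109.6+21.4×5.5) = 66.18.
P₂ = ½(31.91+66.18)×5.5 = 269.8. Total P_a = 132.5+269.8 = 402.3 kN/m.

402 kN/m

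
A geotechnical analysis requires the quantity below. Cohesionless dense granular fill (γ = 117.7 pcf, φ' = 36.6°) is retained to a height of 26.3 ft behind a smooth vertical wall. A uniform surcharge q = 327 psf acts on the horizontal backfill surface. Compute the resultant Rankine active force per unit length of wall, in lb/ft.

K_a = tan²(45° − φ/2) = 0.2530.
Soil triangle: ½ K_a γ H² = 0.5×0.2530×117.7×26.3² = 10300 lb/ft.
Surcharge rectangle: K_a q H = 0.2530×327×26.3 = 2175 lb/ft.
Total = 10300 + 2175 = 12470 lb/ft.

12500 lb/ft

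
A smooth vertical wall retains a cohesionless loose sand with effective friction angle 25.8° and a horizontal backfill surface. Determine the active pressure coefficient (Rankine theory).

K_a = (1 − sin φ)/(1 + sin φ) = (1 − sin 25.8°)/(1 + sin 25.8°) = 0.3935.

0.394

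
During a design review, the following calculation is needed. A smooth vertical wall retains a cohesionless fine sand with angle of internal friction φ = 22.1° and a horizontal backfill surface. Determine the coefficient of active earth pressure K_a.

0.453

K_a = tan²(45° − φ/2) = tan²(33.95°) = 0.4533.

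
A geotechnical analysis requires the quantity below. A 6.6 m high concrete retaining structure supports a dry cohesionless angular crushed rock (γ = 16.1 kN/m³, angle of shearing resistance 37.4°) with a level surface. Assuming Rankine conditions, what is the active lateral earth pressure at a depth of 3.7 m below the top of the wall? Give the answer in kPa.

14.6 kPa

K_a = (1 − sin φ)/(1 + sin φ) = 0.2443.
σ_h = K_a γ z = 0.2443 × 16.1 × 3.7 = 14.55 kPa.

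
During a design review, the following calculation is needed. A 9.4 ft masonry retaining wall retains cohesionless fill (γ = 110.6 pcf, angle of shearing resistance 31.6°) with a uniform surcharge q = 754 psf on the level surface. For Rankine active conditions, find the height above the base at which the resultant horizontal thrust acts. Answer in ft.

4.06 ft

K_a = 0.3123.
Triangular part P₁ = ½K_aγH² = 1526 at H/3 = 3.133 ft; rectangular part P₂ = K_a q H = 2214 at H/2 = 4.700 ft.
ȳ = (P₁·3.133 + P₂·4.700)/(P₁+P₂) = 4.061 ft.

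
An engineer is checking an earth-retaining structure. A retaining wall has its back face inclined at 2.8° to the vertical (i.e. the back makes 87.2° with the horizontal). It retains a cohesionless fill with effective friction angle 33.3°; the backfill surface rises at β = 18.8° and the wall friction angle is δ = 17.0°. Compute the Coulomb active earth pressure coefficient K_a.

0.370

K_a = sin²(α+φ) / [sin²α · sin(α−δ) · (1 + √{sin(φ+δ)sin(φ−β) / (sin(α−δ)sin(α+β))})²].
With α = 87.2°, φ = 33.3°, δ = 17.0°, β = 18.8°: K_a = 0.3703.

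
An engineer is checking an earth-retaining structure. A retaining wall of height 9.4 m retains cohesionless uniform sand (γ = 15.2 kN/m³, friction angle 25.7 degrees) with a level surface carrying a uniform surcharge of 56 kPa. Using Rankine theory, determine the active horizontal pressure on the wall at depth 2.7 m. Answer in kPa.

38.3 kPa

K_a = (1 − sin φ)/(1 + sin φ) = 0.3950.
σ_v = γz + q = 15.2 × 2.7 + 56 = 97.04 kPa.
σ_h = K_a σ_v = 0.3950 × 97.04 = 38.33 kPa.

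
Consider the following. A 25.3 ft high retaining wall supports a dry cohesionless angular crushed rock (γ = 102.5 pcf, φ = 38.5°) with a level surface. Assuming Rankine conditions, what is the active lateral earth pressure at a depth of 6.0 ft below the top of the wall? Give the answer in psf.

K_a = (1 − sin φ)/(1 + sin φ) = 0.2327.
σ_h = K_a γ z = 0.2327 × 102.5 × 6.0 = 143.1 psf.

143 psf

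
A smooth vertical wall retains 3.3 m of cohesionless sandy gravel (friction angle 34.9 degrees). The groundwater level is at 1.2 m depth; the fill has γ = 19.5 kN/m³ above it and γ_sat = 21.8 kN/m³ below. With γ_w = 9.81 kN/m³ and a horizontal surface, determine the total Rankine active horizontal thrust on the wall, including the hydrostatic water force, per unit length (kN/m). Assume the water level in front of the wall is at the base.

46.0 kN/m

K_a = tan²(45° − φ/2) = 0.2721.
γ' = 21.8 − 9.81 = 11.99 kN/m³. Depth below WT = 2.1 m.
σ'_h at WT = K_a γ d_w = 6.368 kPa; at base = 6.368 + K_a γ' × 2.1 = 13.22 kPa.
P₁ (0–1.2 m) = ½×6.368×1.2 = 3.821. P₂ (1.2–3.3 m) = ½(6.368+13.22)×2.1 = 20.57.
P_w = ½ γ_w h₂² = 0.5×9.81×2.1² = 21.63. Total = 3.821+20.57+21.63 = 46.02 kN/m.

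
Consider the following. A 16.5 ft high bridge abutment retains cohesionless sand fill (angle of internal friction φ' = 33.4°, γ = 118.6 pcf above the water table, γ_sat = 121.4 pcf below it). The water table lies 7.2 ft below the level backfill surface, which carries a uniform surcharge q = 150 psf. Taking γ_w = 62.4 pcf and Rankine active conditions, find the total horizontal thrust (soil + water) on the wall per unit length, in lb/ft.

K_a = tan²(45° − φ/2) = 0.2899.
γ' = 121.4 − 62.4 = 59.00 pcf. h₂ = H − d_w = 9.3 ft.
σ'_h: at surface K_a·q = 43.49; at WT K_a(q+γd_w) = 291.1; at base K_a(q+γd_w+γ'h₂) = 450.1 psf.
P₁ = ½(43.49+291.1)×7.2 = 1204; P₂ = ½(291.1+450.1)×9.3 = 3447; P_w = ½γ_w h₂² = 2698.
Total = 1204+3447+2698 = 7349 lb/ft.

7350 lb/ft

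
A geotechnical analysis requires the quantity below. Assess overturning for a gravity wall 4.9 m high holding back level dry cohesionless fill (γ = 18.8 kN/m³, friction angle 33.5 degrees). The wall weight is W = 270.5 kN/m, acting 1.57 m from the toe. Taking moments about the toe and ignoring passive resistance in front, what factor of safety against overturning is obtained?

3.99

K_a = tan²(45° − 33.5°/2) = 0.2887.
P_a = ½K_aγH² = 0.5×0.2887×18.8×4.9² = 65.16 kN/m, acting at H/3 = 1.633 m above the base.
Overturning moment M_o = P_a × H/3 = 65.16 × 1.633 = 106.4.
Resisting moment M_r = W × 1.57 = 270.5 × 1.57 = 424.7.
FS_overturning = M_r/M_o = 424.7/106.4 = 3.990.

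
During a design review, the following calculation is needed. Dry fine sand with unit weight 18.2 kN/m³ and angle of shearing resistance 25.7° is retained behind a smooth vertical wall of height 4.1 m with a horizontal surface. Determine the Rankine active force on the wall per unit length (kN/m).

60.4 kN/m

K_a = tan²(45° − φ/2) = 0.3950.
P_a = ½ K_a γ H² = 0.5 × 0.3950 × 18.2 × 4.1² = 60.43 kN/m.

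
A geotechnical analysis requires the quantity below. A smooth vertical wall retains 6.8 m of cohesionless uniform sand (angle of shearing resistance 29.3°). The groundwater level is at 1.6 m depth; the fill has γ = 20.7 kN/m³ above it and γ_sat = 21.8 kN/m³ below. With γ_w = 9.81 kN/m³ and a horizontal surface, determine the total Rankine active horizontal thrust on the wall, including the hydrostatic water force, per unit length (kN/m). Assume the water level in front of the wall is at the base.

256 kN/m

K_a = tan²(45° − φ/2) = 0.3428.
γ' = 21.8 − 9.81 = 11.99 kN/m³. Depth below WT = 5.2 m.
σ'_h at WT = K_a γ d_w = 11.35 kPa; at base = 11.35 + K_a γ' × 5.2 = 32.73 kPa.
P₁ (0–1.6 m) = ½×11.35×1.6 = 9.084. P₂ (1.6–6.8 m) = ½(11.35+32.73)×5.2 = 114.6.
P_w = ½ γ_w h₂² = 0.5×9.81×5.2² = 132.6. Total = 9.084+114.6+132.6 = 256.3 kN/m.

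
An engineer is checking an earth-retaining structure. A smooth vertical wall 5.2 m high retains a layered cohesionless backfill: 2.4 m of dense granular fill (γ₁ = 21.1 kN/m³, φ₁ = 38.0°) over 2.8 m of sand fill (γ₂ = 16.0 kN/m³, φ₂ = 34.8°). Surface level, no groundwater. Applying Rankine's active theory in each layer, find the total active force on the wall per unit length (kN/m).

70.4 kN/m

K_a1 = tan²(45°−38.0°/2) = 0.2379; K_a2 = tan²(45°−34.8°/2) = 0.2733.
Layer 1: σ at base = K_a1 γ₁ h₁ = 12.05 kPa; P₁ = ½×12.05×2.4 = 14.46.
Layer 2: σ_v at top = γ₁h₁ = 50.64; σ_h top = K_a2×50.64 = 13.84; σ_h base = K_a2×(50.64+16.0×2.8) = 26.08.
P₂ = ½(13.84+26.08)×2.8 = 55.89. Total P_a = 14.46+55.89 = 70.35 kN/m.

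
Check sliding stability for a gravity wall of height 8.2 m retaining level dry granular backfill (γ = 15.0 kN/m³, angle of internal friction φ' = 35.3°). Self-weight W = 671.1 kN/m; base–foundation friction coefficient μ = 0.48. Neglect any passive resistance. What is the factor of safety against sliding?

K_a = tan²(45° − 35.3°/2) = 0.2675.
P_a = ½K_aγH² = 0.5×0.2675×15.0×8.2² = 134.9 kN/m, acting at H/3 = 2.733 m above the base.
FS_sliding = μW / P_a = 0.48×671.1 / 134.9 = 2.388.

2.39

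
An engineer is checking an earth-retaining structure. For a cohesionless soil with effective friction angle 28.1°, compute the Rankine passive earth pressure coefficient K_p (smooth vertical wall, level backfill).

2.78

K_p = (1 + sin φ)/(1 − sin φ) = tan²(45° + 28.1°/2) = 2.781.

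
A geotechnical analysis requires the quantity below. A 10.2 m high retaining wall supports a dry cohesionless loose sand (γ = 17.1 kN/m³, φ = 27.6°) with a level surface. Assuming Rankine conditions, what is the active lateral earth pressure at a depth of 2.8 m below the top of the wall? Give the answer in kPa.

K_a = (1 − sin φ)/(1 + sin φ) = 0.3668.
σ_h = K_a γ z = 0.3668 × 17.1 × 2.8 = 17.56 kPa.

17.6 kPa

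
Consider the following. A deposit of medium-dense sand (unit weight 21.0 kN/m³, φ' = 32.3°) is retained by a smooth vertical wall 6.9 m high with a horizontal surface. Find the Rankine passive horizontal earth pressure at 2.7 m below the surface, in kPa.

187 kPa

K_p = (1 + sin φ)/(1 − sin φ) = 3.295.
σ_h = K_p γ z = 3.295 × 21.0 × 2.7 = 186.8 kPa.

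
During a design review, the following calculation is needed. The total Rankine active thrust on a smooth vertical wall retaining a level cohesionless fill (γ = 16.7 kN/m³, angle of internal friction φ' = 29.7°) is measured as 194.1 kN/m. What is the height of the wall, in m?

K_a = 0.3374. P_a = ½ K_a γ H² ⇒ H = √(2P_a/(K_a γ)).
H = √(2×194.1/(0.3374×16.7)) = 8.301 m.

8.30 m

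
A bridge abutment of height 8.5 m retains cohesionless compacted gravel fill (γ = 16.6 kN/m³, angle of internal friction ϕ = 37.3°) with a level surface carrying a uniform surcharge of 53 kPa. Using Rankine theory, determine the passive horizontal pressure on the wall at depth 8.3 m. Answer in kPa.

778 kPa

K_p = (1 + sin φ)/(1 − sin φ) = 4.076.
σ_v = γz + q = 16.6 × 8.3 + 53 = 190.8 kPa.
σ_h = K_p σ_v = 4.076 × 190.8 = 777.6 kPa.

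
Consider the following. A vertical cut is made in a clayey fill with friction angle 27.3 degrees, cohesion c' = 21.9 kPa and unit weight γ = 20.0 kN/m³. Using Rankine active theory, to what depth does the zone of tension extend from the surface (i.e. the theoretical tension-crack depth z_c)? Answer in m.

3.59 m

K_a = tan²(45° − 27.3°/2) = 0.3711; √K_a = 0.6092.
The active pressure is zero where K_a γ z = 2c√K_a, so z_c = 2c/(γ√K_a) = 2×21.9/(20.0×0.6092) = 3.595 m.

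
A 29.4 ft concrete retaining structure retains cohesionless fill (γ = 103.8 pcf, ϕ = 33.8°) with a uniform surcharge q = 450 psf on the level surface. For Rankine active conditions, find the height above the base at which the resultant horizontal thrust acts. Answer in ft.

10.9 ft

K_a = 0.2851.
Triangular part P₁ = ½K_aγH² = 12790 at H/3 = 9.800 ft; rectangular part P₂ = K_a q H = 3772 at H/2 = 14.70 ft.
ȳ = (P₁·9.800 + P₂·14.70)/(P₁+P₂) = 10.92 ft.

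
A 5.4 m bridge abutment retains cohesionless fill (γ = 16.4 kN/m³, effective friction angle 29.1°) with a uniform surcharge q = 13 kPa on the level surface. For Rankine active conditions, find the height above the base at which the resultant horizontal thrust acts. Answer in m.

2.00 m

K_a = 0.3456.
Triangular part P₁ = ½K_aγH² = 82.64 at H/3 = 1.800 m; rectangular part P₂ = K_a q H = 24.26 at H/2 = 2.700 m.
ȳ = (P₁·1.800 + P₂·2.700)/(P₁+P₂) = 2.004 m.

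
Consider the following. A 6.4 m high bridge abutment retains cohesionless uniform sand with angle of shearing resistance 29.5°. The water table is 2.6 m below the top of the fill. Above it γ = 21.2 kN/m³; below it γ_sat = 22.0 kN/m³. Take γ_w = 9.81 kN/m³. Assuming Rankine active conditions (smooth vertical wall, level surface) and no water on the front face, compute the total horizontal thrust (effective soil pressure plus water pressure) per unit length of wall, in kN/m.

196 kN/m

K_a = tan²(45° − φ/2) = 0.3401.
γ' = 22.0 − 9.81 = 12.19 kN/m³. Depth below WT = 3.8 m.
σ'_h at WT = K_a γ d_w = 18.75 kPa; at base = 18.75 + K_a γ' × 3.8 = 34.50 kPa.
P₁ (0–2.6 m) = ½×18.75×2.6 = 24.37. P₂ (2.6–6.4 m) = ½(18.75+34.50)×3.8 = 101.2.
P_w = ½ γ_w h₂² = 0.5×9.81×3.8² = 70.83. Total = 24.37+101.2+70.83 = 196.4 kN/m.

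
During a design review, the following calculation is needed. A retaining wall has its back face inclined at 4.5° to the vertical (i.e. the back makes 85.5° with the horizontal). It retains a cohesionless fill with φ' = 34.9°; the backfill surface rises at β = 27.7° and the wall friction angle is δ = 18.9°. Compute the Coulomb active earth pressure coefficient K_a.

0.450

K_a = sin²(α+φ) / [sin²α · sin(α−δ) · (1 + √{sin(φ+δ)sin(φ−β) / (sin(α−δ)sin(α+β))})²].
With α = 85.5°, φ = 34.9°, δ = 18.9°, β = 27.7°: K_a = 0.4500.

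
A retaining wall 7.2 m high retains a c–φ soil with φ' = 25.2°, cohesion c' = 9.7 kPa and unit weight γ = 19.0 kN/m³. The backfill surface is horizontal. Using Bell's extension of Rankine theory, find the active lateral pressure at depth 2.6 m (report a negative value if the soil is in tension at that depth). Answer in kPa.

7.58 kPa

K_a = (1 − sin φ)/(1 + sin φ) = 0.4027.
σ_a = K_a γ z − 2c√K_a = 0.4027×19.0×2.6 − 2×9.7×0.6346 = 7.584 kPa.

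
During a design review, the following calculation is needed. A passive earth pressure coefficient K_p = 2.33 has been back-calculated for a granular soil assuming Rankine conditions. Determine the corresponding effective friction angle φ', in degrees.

K_p = (1+sin φ)/(1−sin φ) ⇒ sin φ = (K_p − 1)/(K_p + 1) = 0.3994.
φ = arcsin(0.3994) = 23.54°.

23.5°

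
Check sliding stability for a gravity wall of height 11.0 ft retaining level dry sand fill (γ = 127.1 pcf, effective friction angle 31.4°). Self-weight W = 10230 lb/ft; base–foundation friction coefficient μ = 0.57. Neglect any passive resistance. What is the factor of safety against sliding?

K_a = tan²(45° − 31.4°/2) = 0.3149.
P_a = ½K_aγH² = 0.5×0.3149×127.1×11.0² = 2422 lb/ft, acting at H/3 = 3.667 ft above the base.
FS_sliding = μW / P_a = 0.57×10230 / 2422 = 2.408.

2.41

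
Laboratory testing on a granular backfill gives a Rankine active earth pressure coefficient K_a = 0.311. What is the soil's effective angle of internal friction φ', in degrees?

K_a = tan²(45° − φ/2) ⇒ 45° − φ/2 = arctan(√0.311) = 29.15°.
φ = 2(45° − 29.15°) = 31.71°.

31.7°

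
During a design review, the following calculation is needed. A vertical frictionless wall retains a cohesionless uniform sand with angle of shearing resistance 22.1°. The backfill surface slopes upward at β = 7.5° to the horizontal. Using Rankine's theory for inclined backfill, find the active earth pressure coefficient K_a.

K_a = cos β · (cos β − √(cos²β − cos²φ)) / (cos β + √(cos²β − cos²φ)).
cos β = 0.9914, cos φ = 0.9265, √(cos²β − cos²φ) = 0.3529.
K_a = 0.9914 × (0.9914 − 0.3529)/(0.9914 + 0.3529) = 0.4710.

0.471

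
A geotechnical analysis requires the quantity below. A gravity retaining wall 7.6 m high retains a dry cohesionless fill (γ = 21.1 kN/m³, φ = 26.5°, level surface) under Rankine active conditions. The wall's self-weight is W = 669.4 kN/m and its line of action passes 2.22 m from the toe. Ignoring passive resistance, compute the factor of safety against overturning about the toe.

K_a = tan²(45° − 26.5°/2) = 0.3829.
P_a = ½K_aγH² = 0.5×0.3829×21.1×7.6² = 233.3 kN/m, acting at H/3 = 2.533 m above the base.
Overturning moment M_o = P_a × H/3 = 233.3 × 2.533 = 591.2.
Resisting moment M_r = W × 2.22 = 669.4 × 2.22 = 1486.
FS_overturning = M_r/M_o = 1486/591.2 = 2.514.

2.51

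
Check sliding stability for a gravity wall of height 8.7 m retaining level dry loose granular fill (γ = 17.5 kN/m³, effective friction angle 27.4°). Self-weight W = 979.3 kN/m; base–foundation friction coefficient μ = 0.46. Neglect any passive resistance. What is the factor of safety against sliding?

K_a = tan²(45° − 27.4°/2) = 0.3697.
P_a = ½K_aγH² = 0.5×0.3697×17.5×8.7² = 244.8 kN/m, acting at H/3 = 2.900 m above the base.
FS_sliding = μW / P_a = 0.46×979.3 / 244.8 = 1.840.

1.84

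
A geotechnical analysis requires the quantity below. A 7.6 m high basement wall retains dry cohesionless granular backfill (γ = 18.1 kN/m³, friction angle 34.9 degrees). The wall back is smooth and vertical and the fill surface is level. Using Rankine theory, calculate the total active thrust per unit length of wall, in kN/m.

142 kN/m

K_a = tan²(45° − φ/2) = 0.2721.
P_a = ½ K_a γ H² = 0.5 × 0.2721 × 18.1 × 7.6² = 142.3 kN/m.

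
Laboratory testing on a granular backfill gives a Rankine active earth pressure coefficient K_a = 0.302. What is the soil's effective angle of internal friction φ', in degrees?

32.4°

K_a = tan²(45° − φ/2) ⇒ 45° − φ/2 = arctan(√0.302) = 28.79°.
φ = 2(45° − 28.79°) = 32.42°.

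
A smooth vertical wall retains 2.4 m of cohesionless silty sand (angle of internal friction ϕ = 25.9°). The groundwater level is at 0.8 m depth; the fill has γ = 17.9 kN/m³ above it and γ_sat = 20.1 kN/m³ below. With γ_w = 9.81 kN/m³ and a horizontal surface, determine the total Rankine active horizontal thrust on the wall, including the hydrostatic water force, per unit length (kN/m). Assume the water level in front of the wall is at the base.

K_a = tan²(45° − φ/2) = 0.3920.
γ' = 20.1 − 9.81 = 10.29 kN/m³. Depth below WT = 1.6 m.
σ'_h at WT = K_a γ d_w = 5.613 kPa; at base = 5.613 + K_a γ' × 1.6 = 12.07 kPa.
P₁ (0–0.8 m) = ½×5.613×0.8 = 2.245. P₂ (0.8–2.4 m) = ½(5.613+12.07)×1.6 = 14.14.
P_w = ½ γ_w h₂² = 0.5×9.81×1.6² = 12.56. Total = 2.245+14.14+12.56 = 28.95 kN/m.

28.9 kN/m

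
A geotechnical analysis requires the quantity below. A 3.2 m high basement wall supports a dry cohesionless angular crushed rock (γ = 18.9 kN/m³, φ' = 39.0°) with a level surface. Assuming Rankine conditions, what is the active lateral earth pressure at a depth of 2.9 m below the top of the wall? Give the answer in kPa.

12.5 kPa

K_a = (1 − sin φ)/(1 + sin φ) = 0.2275.
σ_h = K_a γ z = 0.2275 × 18.9 × 2.9 = 12.47 kPa.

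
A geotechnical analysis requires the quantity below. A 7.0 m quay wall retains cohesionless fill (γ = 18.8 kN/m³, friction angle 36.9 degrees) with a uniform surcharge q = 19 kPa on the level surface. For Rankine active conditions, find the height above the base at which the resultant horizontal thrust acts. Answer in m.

K_a = 0.2497.
Triangular part P₁ = ½K_aγH² = 115.0 at H/3 = 2.333 m; rectangular part P₂ = K_a q H = 33.21 at H/2 = 3.500 m.
ȳ = (P₁·2.333 + P₂·3.500)/(P₁+P₂) = 2.595 m.

2.59 m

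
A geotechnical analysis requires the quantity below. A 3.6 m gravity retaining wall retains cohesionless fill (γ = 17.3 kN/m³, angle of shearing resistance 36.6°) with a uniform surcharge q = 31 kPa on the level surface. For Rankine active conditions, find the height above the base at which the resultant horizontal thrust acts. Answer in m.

K_a = 0.2530.
Triangular part P₁ = ½K_aγH² = 28.36 at H/3 = 1.200 m; rectangular part P₂ = K_a q H = 28.23 at H/2 = 1.800 m.
ȳ = (P₁·1.200 + P₂·1.800)/(P₁+P₂) = 1.499 m.

1.50 m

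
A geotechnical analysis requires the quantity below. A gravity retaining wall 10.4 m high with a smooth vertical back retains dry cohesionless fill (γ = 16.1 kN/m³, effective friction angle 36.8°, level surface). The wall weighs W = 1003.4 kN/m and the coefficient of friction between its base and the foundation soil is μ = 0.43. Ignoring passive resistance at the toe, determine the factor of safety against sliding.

1.98

K_a = tan²(45° − 36.8°/2) = 0.2508.
P_a = ½K_aγH² = 0.5×0.2508×16.1×10.4² = 218.3 kN/m, acting at H/3 = 3.467 m above the base.
FS_sliding = μW / P_a = 0.43×1003.4 / 218.3 = 1.976.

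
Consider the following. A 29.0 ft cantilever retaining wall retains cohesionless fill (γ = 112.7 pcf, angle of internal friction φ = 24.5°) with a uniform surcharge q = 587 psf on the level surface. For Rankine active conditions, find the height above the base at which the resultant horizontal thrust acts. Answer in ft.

10.9 ft

K_a = 0.4137.
Triangular part P₁ = ½K_aγH² = 19610 at H/3 = 9.667 ft; rectangular part P₂ = K_a q H = 7043 at H/2 = 14.50 ft.
ȳ = (P₁·9.667 + P₂·14.50)/(P₁+P₂) = 10.94 ft.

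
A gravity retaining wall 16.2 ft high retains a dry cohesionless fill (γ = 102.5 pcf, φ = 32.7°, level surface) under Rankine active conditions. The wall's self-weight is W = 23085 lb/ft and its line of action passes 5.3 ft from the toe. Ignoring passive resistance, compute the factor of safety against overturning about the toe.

K_a = tan²(45° − 32.7°/2) = 0.2985.
P_a = ½K_aγH² = 0.5×0.2985×102.5×16.2² = 4015 lb/ft, acting at H/3 = 5.400 ft above the base.
Overturning moment M_o = P_a × H/3 = 4015 × 5.400 = 21680.
Resisting moment M_r = W × 5.3 = 23085 × 5.3 = 122400.
FS_overturning = M_r/M_o = 122400/21680 = 5.643.

5.64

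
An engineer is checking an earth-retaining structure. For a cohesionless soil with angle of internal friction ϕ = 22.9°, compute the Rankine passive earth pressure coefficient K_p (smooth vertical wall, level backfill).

2.27

K_p = (1 + sin φ)/(1 − sin φ) = tan²(45° + 22.9°/2) = 2.274.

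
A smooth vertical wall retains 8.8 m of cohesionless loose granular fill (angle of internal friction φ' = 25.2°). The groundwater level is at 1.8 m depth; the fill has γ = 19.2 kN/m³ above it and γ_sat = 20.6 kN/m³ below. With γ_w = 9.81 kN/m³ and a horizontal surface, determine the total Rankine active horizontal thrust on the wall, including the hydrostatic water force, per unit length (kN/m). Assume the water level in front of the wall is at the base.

457 kN/m

K_a = tan²(45° − φ/2) = 0.4027.
γ' = 20.6 − 9.81 = 10.79 kN/m³. Depth below WT = 7.0 m.
σ'_h at WT = K_a γ d_w = 13.92 kPa; at base = 13.92 + K_a γ' × 7.0 = 44.34 kPa.
P₁ (0–1.8 m) = ½×13.92×1.8 = 12.53. P₂ (1.8–8.8 m) = ½(13.92+44.34)×7.0 = 203.9.
P_w = ½ γ_w h₂² = 0.5×9.81×7.0² = 240.3. Total = 12.53+203.9+240.3 = 456.8 kN/m.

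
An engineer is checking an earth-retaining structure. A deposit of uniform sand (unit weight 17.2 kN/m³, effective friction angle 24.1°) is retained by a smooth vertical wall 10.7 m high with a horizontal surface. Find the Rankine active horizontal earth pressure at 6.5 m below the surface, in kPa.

47.0 kPa

K_a = (1 − sin φ)/(1 + sin φ) = 0.4201.
σ_h = K_a γ z = 0.4201 × 17.2 × 6.5 = 46.97 kPa.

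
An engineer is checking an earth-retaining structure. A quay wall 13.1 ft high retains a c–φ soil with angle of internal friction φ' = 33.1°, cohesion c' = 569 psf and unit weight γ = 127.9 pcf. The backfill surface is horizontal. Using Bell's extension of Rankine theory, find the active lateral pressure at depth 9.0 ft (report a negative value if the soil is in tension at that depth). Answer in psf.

-279 psf

K_a = (1 − sin φ)/(1 + sin φ) = 0.2936.
σ_a = K_a γ z − 2c√K_a = 0.2936×127.9×9.0 − 2×569×0.5418 = -278.7 psf.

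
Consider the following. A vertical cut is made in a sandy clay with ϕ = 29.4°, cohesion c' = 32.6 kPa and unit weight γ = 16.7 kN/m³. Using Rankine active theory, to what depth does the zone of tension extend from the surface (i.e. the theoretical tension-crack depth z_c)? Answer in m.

K_a = tan²(45° − 29.4°/2) = 0.3415; √K_a = 0.5844.
The active pressure is zero where K_a γ z = 2c√K_a, so z_c = 2c/(γ√K_a) = 2×32.6/(16.7×0.5844) = 6.681 m.

6.68 m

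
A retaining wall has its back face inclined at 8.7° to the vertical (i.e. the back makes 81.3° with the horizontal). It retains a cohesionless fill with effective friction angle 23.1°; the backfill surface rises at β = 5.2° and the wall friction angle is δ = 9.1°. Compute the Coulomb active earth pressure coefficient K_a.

K_a = sin²(α+φ) / [sin²α · sin(α−δ) · (1 + √{sin(φ+δ)sin(φ−β) / (sin(α−δ)sin(α+β))})²].
With α = 81.3°, φ = 23.1°, δ = 9.1°, β = 5.2°: K_a = 0.5035.

0.504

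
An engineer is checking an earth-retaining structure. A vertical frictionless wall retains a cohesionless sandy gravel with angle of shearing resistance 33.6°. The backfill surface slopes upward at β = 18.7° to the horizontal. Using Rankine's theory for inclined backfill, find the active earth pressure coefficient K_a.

0.336

K_a = cos β · (cos β − √(cos²β − cos²φ)) / (cos β + √(cos²β − cos²φ)).
cos β = 0.9472, cos φ = 0.8329, √(cos²β − cos²φ) = 0.4511.
K_a = 0.9472 × (0.9472 − 0.4511)/(0.9472 + 0.4511) = 0.3361.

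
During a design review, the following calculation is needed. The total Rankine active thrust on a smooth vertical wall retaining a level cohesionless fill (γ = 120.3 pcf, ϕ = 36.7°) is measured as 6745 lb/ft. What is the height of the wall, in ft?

K_a = 0.2519. P_a = ½ K_a γ H² ⇒ H = √(2P_a/(K_a γ)).
H = √(2×6745/(0.2519×120.3)) = 21.10 ft.

21.1 ft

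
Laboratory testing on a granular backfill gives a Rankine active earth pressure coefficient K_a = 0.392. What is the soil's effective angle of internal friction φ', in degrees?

K_a = tan²(45° − φ/2) ⇒ 45° − φ/2 = arctan(√0.392) = 32.05°.
φ = 2(45° − 32.05°) = 25.90°.

25.9°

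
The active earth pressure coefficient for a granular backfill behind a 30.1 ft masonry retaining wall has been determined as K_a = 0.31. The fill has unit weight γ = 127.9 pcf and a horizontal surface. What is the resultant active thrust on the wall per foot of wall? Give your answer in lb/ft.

18000 lb/ft

P = ½ K_a γ H² = 0.5 × 0.31 × 127.9 × 30.1² = 17960 lb/ft.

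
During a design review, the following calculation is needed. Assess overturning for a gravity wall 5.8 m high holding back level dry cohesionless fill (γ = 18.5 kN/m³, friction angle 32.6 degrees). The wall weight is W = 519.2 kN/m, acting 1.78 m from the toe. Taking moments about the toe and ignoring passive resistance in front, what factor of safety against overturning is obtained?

K_a = tan²(45° − 32.6°/2) = 0.2997.
P_a = ½K_aγH² = 0.5×0.2997×18.5×5.8² = 93.27 kN/m, acting at H/3 = 1.933 m above the base.
Overturning moment M_o = P_a × H/3 = 93.27 × 1.933 = 180.3.
Resisting moment M_r = W × 1.78 = 519.2 × 1.78 = 924.2.
FS_overturning = M_r/M_o = 924.2/180.3 = 5.125.

5.13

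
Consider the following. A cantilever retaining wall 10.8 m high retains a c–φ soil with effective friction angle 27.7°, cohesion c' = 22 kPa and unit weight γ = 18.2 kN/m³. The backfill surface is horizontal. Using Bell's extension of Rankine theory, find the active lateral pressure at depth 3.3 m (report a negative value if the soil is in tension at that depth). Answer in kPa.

-4.65 kPa

K_a = (1 − sin φ)/(1 + sin φ) = 0.3653.
σ_a = K_a γ z − 2c√K_a = 0.3653×18.2×3.3 − 2×22×0.6044 = -4.653 kPa.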